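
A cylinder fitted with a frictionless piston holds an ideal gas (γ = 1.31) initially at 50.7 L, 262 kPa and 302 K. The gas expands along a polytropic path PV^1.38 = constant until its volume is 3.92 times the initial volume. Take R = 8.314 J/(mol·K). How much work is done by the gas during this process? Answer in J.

14200 J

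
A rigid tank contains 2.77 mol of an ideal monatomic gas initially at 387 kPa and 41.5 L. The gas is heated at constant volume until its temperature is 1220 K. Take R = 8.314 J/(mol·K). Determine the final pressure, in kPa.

677 kPa

T₁ = P₁V₁/(nR) = 387×41.5/(2.77×8.314) = 697 K.
Isochoric: V stays 41.5 L; P/T = const ⇒ T₂ = 1220 K, P₂ = 677 kPa.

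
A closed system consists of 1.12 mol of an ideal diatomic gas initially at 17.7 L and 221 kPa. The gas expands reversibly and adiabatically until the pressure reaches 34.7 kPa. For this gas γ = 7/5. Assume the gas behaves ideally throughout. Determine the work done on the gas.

-4020 J

T₁ = P₁V₁/(nR) = 221×17.7/(1.12×8.314) = 420 K.
Adiabatic: T₂/T₁ = (P₂/P₁)^((γ−1)/γ) ⇒ T₂ = 420×(0.157)^0.286 = 248 K; V₂ = 66.4 L.
ΔU = nCvΔT = 1.12×20.8×(248−420) = -4020 J.
Q = 0 for an adiabatic process, so W = −ΔU = 4020 J.
Work done on the gas = −W_by = -4020 J.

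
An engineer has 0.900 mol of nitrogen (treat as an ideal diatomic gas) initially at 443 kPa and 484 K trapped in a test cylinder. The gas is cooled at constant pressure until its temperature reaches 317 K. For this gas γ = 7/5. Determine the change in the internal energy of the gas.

V₁ = nRT₁/P₁ = 0.900×8.314×484/443 = 8.18 L.
Isobaric: P stays 443 kPa; V/T = const ⇒ T₂ = 317 K, V₂ = 5.35 L.
For an ideal gas ΔU = nCvΔT with Cv = (5/2)R = 20.8 J/(mol·K).
ΔU = 0.900×20.8×(317−484) = -3120 J.

-3120 J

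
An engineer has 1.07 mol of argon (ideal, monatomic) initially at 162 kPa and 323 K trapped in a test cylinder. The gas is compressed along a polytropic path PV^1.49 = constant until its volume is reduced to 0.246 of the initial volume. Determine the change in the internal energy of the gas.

4260 J

V₁ = nRT₁/P₁ = 1.07×8.314×323/162 = 17.7 L.
Polytropic n=1.49: T₂ = T₁(V₁/V₂)^(n−1) = 323×(4.07)^0.49 = 642 K; P₂ = P₁(V₁/V₂)^n = 1310 kPa.
For an ideal gas ΔU = nCvΔT with Cv = (3/2)R = 12.5 J/(mol·K).
ΔU = 1.07×12.5×(642−323) = 4260 J.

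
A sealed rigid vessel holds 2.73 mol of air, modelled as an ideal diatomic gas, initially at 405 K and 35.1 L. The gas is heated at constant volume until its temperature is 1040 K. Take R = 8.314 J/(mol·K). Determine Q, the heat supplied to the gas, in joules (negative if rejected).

P₁ = nRT₁/V₁ = 2.73×8.314×405/35.1 = 262 kPa.
Isochoric: V stays 35.1 L; P/T = const ⇒ T₂ = 1040 K, P₂ = 673 kPa.
W = 0 (no volume change).
ΔU = nCvΔT = 2.73×20.8×(1040−405) = 36000 J.
Q = ΔU = 36000 J.

36000 J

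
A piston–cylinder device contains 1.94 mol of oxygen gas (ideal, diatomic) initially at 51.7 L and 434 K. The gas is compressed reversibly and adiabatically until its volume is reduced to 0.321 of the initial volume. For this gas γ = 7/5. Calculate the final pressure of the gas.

P₁ = nRT₁/V₁ = 1.94×8.314×434/51.7 = 135 kPa.
Adiabatic: TV^(γ−1) = const ⇒ T₂ = 434×(3.12)^0.400 = 684 K; PV^γ = const ⇒ P₂ = 665 kPa.

665 kPa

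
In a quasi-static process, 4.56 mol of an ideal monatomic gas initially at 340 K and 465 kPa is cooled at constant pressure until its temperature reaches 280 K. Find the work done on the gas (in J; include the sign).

2270 J

V₁ = nRT₁/P₁ = 4.56×8.314×340/465 = 27.7 L.
Isobaric: P stays 465 kPa; V/T = const ⇒ T₂ = 280 K, V₂ = 22.8 L.
W = PΔV = 465×(22.8−27.7) kPa·L = -2270 J.
Work done on the gas = −W_by = 2270 J.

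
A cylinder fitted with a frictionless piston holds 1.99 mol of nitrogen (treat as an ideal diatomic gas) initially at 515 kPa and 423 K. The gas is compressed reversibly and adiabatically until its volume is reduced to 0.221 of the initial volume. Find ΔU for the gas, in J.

14500 J

V₁ = nRT₁/P₁ = 1.99×8.314×423/515 = 13.6 L.
Adiabatic: TV^(γ−1) = const ⇒ T₂ = 423×(4.52)^0.400 = 774 K; PV^γ = const ⇒ P₂ = 4260 kPa.
For an ideal gas ΔU = nCvΔT with Cv = (5/2)R = 20.8 J/(mol·K).
ΔU = 1.99×20.8×(774−423) = 14500 J.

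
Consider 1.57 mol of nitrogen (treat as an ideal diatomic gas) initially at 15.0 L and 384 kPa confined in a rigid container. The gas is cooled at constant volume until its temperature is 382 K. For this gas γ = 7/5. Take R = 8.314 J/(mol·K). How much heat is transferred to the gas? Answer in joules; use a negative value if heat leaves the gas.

-1930 J

T₁ = P₁V₁/(nR) = 384×15.0/(1.57×8.314) = 441 K.
Isochoric: V stays 15.0 L; P/T = const ⇒ T₂ = 382 K, P₂ = 332 kPa.
W = 0 (no volume change).
ΔU = nCvΔT = 1.57×20.8×(382−441) = -1930 J.
Q = ΔU = -1930 J.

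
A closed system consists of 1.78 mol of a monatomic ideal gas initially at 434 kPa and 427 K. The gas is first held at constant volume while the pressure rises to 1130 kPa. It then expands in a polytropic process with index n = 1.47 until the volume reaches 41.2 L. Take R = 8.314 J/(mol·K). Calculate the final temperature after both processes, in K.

V₁ = nRT₁/P₁ = 1.78×8.314×427/434 = 14.6 L.
Step 1 — Isochoric: V stays 14.6 L; P/T = const ⇒ T₂ = 1110 K, P₂ = 1130 kPa.
W = 0 (no volume change).
ΔU = nCvΔT = 1.78×12.5×(1110−427) = 15200 J.
Q = ΔU = 15200 J.
State after step 1: P = 1130 kPa, V = 14.6 L, T = 1110 K.
Step 2 — Polytropic n=1.47: T₂ = T₁(V₁/V₂)^(n−1) = 1110×(0.353)^0.47 = 682 K; P₂ = P₁(V₁/V₂)^n = 245 kPa.
W = (P₁V₁−P₂V₂)/(n−1) = (1130×14.6−245×41.2)/0.47 = 13500 J.
ΔU = nCvΔT = 1.78×12.5×(682−1110) = -9540 J.
Q = ΔU + W = 3990 J.
Net over both steps: W = 13500 J, Q = 19200 J, ΔU = 5660 J.

682 K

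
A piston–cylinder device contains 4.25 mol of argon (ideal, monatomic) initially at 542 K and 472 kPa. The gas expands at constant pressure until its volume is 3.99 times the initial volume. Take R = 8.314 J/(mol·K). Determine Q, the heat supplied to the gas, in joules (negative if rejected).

V₁ = nRT₁/P₁ = 4.25×8.314×542/472 = 40.6 L.
Isobaric: P stays 472 kPa; V/T = const ⇒ T₂ = 2160 K, V₂ = 162 L.
W = PΔV = 472×(162−40.6) kPa·L = 57300 J.
ΔU = nCvΔT = 4.25×12.5×(2160−542) = 85900 J.
Q = ΔU + W = nCpΔT = 143000 J.

143000 J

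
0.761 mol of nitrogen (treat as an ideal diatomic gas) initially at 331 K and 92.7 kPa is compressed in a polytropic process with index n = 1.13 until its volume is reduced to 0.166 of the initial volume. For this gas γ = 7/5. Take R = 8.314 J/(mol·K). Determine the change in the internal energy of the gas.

1380 J

V₁ = nRT₁/P₁ = 0.761×8.314×331/92.7 = 22.6 L.
Polytropic n=1.13: T₂ = T₁(V₁/V₂)^(n−1) = 331×(6.02)^0.13 = 418 K; P₂ = P₁(V₁/V₂)^n = 705 kPa.
For an ideal gas ΔU = nCvΔT with Cv = (5/2)R = 20.8 J/(mol·K).
ΔU = 0.761×20.8×(418−331) = 1380 J.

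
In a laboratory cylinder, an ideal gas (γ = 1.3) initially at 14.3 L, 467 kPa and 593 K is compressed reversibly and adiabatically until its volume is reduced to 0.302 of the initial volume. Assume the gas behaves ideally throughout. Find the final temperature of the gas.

849 K

Adiabatic: TV^(γ−1) = const ⇒ T₂ = 593×(3.31)^0.300 = 849 K; PV^γ = const ⇒ P₂ = 2210 kPa.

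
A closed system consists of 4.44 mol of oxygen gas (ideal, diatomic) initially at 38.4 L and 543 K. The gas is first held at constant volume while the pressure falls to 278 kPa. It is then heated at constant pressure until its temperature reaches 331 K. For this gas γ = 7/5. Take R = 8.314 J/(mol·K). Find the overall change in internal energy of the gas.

P₁ = nRT₁/V₁ = 4.44×8.314×543/38.4 = 522 kPa.
Step 1 — Isochoric: V stays 38.4 L; P/T = const ⇒ T₂ = 289 K, P₂ = 278 kPa.
W = 0 (no volume change).
ΔU = nCvΔT = 4.44×20.8×(289−543) = -23400 J.
Q = ΔU = -23400 J.
State after step 1: P = 278 kPa, V = 38.4 L, T = 289 K.
Step 2 — Isobaric: P stays 278 kPa; V/T = const ⇒ T₂ = 331 K, V₂ = 44.0 L.
W = PΔV = 278×(44.0−38.4) kPa·L = 1540 J.
ΔU = nCvΔT = 4.44×20.8×(331−289) = 3860 J.
Q = ΔU + W = nCpΔT = 5400 J.
Net over both steps: W = 1540 J, Q = -18000 J, ΔU = -19600 J.

-19600 J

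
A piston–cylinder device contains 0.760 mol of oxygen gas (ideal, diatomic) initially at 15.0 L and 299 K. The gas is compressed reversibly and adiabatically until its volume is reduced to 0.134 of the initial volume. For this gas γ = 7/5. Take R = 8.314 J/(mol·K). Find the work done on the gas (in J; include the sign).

P₁ = nRT₁/V₁ = 0.760×8.314×299/15.0 = 126 kPa.
Adiabatic: TV^(γ−1) = const ⇒ T₂ = 299×(7.46)^0.400 = 668 K; PV^γ = const ⇒ P₂ = 2100 kPa.
ΔU = nCvΔT = 0.760×20.8×(668−299) = 5830 J.
Q = 0 for an adiabatic process, so W = −ΔU = -5830 J.
Work done on the gas = −W_by = 5830 J.

5830 J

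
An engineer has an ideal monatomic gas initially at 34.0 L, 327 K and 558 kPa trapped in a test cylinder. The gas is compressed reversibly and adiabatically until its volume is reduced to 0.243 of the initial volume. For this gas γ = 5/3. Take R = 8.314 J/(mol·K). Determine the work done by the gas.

n = P₁V₁/(RT₁) = 558×34.0/(8.314×327) = 6.98 mol.
Adiabatic: TV^(γ−1) = const ⇒ T₂ = 327×(4.12)^0.667 = 840 K; PV^γ = const ⇒ P₂ = 5900 kPa.
ΔU = nCvΔT = 6.98×12.5×(840−327) = 44600 J.
Q = 0 for an adiabatic process, so W = −ΔU = -44600 J.

-44600 J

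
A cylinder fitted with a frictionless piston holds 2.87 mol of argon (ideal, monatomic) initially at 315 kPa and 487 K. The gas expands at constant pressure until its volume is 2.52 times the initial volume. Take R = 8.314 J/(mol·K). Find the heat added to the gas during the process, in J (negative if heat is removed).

V₁ = nRT₁/P₁ = 2.87×8.314×487/315 = 36.9 L.
Isobaric: P stays 315 kPa; V/T = const ⇒ T₂ = 1230 K, V₂ = 93.0 L.
W = PΔV = 315×(93.0−36.9) kPa·L = 17700 J.
ΔU = nCvΔT = 2.87×12.5×(1230−487) = 26500 J.
Q = ΔU + W = nCpΔT = 44200 J.

44200 J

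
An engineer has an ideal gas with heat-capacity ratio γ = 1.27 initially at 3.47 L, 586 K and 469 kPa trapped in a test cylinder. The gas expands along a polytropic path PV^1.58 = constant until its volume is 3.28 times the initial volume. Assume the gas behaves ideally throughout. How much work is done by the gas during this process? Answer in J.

1400 J

n = P₁V₁/(RT₁) = 469×3.47/(8.314×586) = 0.334 mol.
Polytropic n=1.58: T₂ = T₁(V₁/V₂)^(n−1) = 586×(0.305)^0.58 = 294 K; P₂ = P₁(V₁/V₂)^n = 71.8 kPa.
W = (P₁V₁−P₂V₂)/(n−1) = (469×3.47−71.8×11.4)/0.58 = 1400 J.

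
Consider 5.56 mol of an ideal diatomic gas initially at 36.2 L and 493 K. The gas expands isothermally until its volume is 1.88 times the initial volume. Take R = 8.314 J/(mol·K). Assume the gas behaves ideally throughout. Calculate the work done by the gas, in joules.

14400 J

P₁ = nRT₁/V₁ = 5.56×8.314×493/36.2 = 630 kPa.
Isothermal: T stays 493 K; PV = const ⇒ V₂ = 68.1 L, P₂ = 335 kPa.
W = nRT ln(V₂/V₁) = 5.56×8.314×493×ln(1.88) = 14400 J.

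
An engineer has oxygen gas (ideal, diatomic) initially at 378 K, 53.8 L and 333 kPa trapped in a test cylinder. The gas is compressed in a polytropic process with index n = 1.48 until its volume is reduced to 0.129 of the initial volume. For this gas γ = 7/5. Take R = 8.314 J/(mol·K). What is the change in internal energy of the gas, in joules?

74900 J

n = P₁V₁/(RT₁) = 333×53.8/(8.314×378) = 5.70 mol.
Polytropic n=1.48: T₂ = T₁(V₁/V₂)^(n−1) = 378×(7.75)^0.48 = 1010 K; P₂ = P₁(V₁/V₂)^n = 6900 kPa.
For an ideal gas ΔU = nCvΔT with Cv = (5/2)R = 20.8 J/(mol·K).
ΔU = 5.70×20.8×(1010−378) = 74900 J.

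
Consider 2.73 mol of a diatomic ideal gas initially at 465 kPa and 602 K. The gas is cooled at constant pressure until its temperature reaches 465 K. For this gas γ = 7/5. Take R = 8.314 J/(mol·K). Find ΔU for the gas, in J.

V₁ = nRT₁/P₁ = 2.73×8.314×602/465 = 29.4 L.
Isobaric: P stays 465 kPa; V/T = const ⇒ T₂ = 465 K, V₂ = 22.7 L.
For an ideal gas ΔU = nCvΔT with Cv = (5/2)R = 20.8 J/(mol·K).
ΔU = 2.73×20.8×(465−602) = -7770 J.

-7770 J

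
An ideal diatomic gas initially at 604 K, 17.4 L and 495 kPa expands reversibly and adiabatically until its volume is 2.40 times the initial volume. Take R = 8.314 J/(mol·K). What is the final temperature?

426 K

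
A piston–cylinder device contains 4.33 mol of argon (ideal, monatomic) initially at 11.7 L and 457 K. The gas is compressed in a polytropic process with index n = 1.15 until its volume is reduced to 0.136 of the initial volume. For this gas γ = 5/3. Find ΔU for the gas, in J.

8610 J

P₁ = nRT₁/V₁ = 4.33×8.314×457/11.7 = 1410 kPa.
Polytropic n=1.15: T₂ = T₁(V₁/V₂)^(n−1) = 457×(7.35)^0.15 = 616 K; P₂ = P₁(V₁/V₂)^n = 13900 kPa.
For an ideal gas ΔU = nCvΔT with Cv = (3/2)R = 12.5 J/(mol·K).
ΔU = 4.33×12.5×(616−457) = 8610 J.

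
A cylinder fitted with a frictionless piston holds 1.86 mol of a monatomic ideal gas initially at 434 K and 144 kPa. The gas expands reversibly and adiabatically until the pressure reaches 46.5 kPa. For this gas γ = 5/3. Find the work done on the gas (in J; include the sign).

-3660 J

V₁ = nRT₁/P₁ = 1.86×8.314×434/144 = 46.6 L.
Adiabatic: T₂/T₁ = (P₂/P₁)^((γ−1)/γ) ⇒ T₂ = 434×(0.323)^0.400 = 276 K; V₂ = 91.8 L.
ΔU = nCvΔT = 1.86×12.5×(276−434) = -3660 J.
Q = 0 for an adiabatic process, so W = −ΔU = 3660 J.
Work done on the gas = −W_by = -3660 J.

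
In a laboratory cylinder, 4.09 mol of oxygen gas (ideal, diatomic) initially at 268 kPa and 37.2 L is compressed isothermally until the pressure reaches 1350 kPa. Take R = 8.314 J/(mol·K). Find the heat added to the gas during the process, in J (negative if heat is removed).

-16100 J

T₁ = P₁V₁/(nR) = 268×37.2/(4.09×8.314) = 293 K.
Isothermal: T stays 293 K; PV = const ⇒ V₂ = 7.38 L, P₂ = 1350 kPa.
ΔU = 0 (ideal gas, T constant).
W = nRT ln(V₂/V₁) = 4.09×8.314×293×ln(0.199) = -16100 J.
Q = ΔU + W = -16100 J.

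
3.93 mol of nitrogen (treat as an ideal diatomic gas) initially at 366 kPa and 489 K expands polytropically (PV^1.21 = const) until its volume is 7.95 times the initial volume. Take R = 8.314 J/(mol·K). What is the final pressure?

V₁ = nRT₁/P₁ = 3.93×8.314×489/366 = 43.7 L.
Polytropic n=1.21: T₂ = T₁(V₁/V₂)^(n−1) = 489×(0.126)^0.21 = 316 K; P₂ = P₁(V₁/V₂)^n = 29.8 kPa.

29.8 kPa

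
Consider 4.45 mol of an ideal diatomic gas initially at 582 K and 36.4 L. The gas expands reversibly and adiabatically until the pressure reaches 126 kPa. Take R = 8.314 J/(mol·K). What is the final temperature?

P₁ = nRT₁/V₁ = 4.45×8.314×582/36.4 = 592 kPa.
Adiabatic: T₂/T₁ = (P₂/P₁)^((γ−1)/γ) ⇒ T₂ = 582×(0.213)^0.286 = 374 K; V₂ = 110 L.

374 K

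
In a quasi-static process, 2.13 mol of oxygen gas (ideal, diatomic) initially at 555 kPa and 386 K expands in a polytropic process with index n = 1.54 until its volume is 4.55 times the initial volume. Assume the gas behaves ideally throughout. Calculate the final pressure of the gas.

53.8 kPa

V₁ = nRT₁/P₁ = 2.13×8.314×386/555 = 12.3 L.
Polytropic n=1.54: T₂ = T₁(V₁/V₂)^(n−1) = 386×(0.220)^0.54 = 170 K; P₂ = P₁(V₁/V₂)^n = 53.8 kPa.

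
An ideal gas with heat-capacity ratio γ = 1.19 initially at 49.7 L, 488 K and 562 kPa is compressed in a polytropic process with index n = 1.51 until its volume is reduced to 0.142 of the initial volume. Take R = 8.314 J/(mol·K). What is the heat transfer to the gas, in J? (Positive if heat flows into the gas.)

157000 J

n = P₁V₁/(RT₁) = 562×49.7/(8.314×488) = 6.88 mol.
Polytropic n=1.51: T₂ = T₁(V₁/V₂)^(n−1) = 488×(7.04)^0.51 = 1320 K; P₂ = P₁(V₁/V₂)^n = 10700 kPa.
W = (P₁V₁−P₂V₂)/(n−1) = (562×49.7−10700×7.06)/0.51 = -93400 J.
ΔU = nCvΔT = 6.88×43.8×(1320−488) = 251000 J.
Q = ΔU + W = 157000 J.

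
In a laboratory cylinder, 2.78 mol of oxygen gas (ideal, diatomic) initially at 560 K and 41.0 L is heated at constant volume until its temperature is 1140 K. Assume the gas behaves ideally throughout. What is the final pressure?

643 kPa

P₁ = nRT₁/V₁ = 2.78×8.314×560/41.0 = 316 kPa.
Isochoric: V stays 41.0 L; P/T = const ⇒ T₂ = 1140 K, P₂ = 643 kPa.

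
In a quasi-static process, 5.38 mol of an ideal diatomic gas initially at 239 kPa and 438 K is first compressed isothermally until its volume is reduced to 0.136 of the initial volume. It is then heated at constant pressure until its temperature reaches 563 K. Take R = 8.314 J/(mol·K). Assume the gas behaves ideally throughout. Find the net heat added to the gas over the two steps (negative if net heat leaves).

-19500 J

V₁ = nRT₁/P₁ = 5.38×8.314×438/239 = 82.0 L.
Step 1 — Isothermal: T stays 438 K; PV = const ⇒ V₂ = 11.1 L, P₂ = 1760 kPa.
ΔU = 0 (ideal gas, T constant).
W = nRT ln(V₂/V₁) = 5.38×8.314×438×ln(0.136) = -39100 J.
Q = ΔU + W = -39100 J.
State after step 1: P = 1760 kPa, V = 11.1 L, T = 438 K.
Step 2 — Isobaric: P stays 1760 kPa; V/T = const ⇒ T₂ = 563 K, V₂ = 14.3 L.
W = PΔV = 1760×(14.3−11.1) kPa·L = 5590 J.
ΔU = nCvΔT = 5.38×20.8×(563−438) = 14000 J.
Q = ΔU + W = nCpΔT = 19600 J.
Net over both steps: W = -33500 J, Q = -19500 J, ΔU = 14000 J.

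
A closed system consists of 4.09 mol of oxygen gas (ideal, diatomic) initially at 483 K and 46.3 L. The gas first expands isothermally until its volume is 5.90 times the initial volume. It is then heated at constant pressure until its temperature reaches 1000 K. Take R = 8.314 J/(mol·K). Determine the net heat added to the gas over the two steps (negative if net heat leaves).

P₁ = nRT₁/V₁ = 4.09×8.314×483/46.3 = 355 kPa.
Step 1 — Isothermal: T stays 483 K; PV = const ⇒ V₂ = 273 L, P₂ = 60.1 kPa.
ΔU = 0 (ideal gas, T constant).
W = nRT ln(V₂/V₁) = 4.09×8.314×483×ln(5.90) = 29200 J.
Q = ΔU + W = 29200 J.
State after step 1: P = 60.1 kPa, V = 273 L, T = 483 K.
Step 2 — Isobaric: P stays 60.1 kPa; V/T = const ⇒ T₂ = 1000 K, V₂ = 566 L.
W = PΔV = 60.1×(566−273) kPa·L = 17600 J.
ΔU = nCvΔT = 4.09×20.8×(1000−483) = 44000 J.
Q = ΔU + W = nCpΔT = 61500 J.
Net over both steps: W = 46700 J, Q = 90700 J, ΔU = 44000 J.

90700 J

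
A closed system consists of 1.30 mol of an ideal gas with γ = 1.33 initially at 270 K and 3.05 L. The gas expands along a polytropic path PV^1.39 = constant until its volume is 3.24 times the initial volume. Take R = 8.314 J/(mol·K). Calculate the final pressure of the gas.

187 kPa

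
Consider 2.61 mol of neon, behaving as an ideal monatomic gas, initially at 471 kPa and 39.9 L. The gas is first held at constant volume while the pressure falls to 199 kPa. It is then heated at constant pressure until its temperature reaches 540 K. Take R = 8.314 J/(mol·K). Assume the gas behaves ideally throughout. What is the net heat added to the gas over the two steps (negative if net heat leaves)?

T₁ = P₁V₁/(nR) = 471×39.9/(2.61×8.314) = 866 K.
Step 1 — Isochoric: V stays 39.9 L; P/T = const ⇒ T₂ = 366 K, P₂ = 199 kPa.
W = 0 (no volume change).
ΔU = nCvΔT = 2.61×12.5×(366−866) = -16300 J.
Q = ΔU = -16300 J.
State after step 1: P = 199 kPa, V = 39.9 L, T = 366 K.
Step 2 — Isobaric: P stays 199 kPa; V/T = const ⇒ T₂ = 540 K, V₂ = 58.9 L.
W = PΔV = 199×(58.9−39.9) kPa·L = 3780 J.
ΔU = nCvΔT = 2.61×12.5×(540−366) = 5670 J.
Q = ΔU + W = nCpΔT = 9440 J.
Net over both steps: W = 3780 J, Q = -6840 J, ΔU = -10600 J.

-6840 J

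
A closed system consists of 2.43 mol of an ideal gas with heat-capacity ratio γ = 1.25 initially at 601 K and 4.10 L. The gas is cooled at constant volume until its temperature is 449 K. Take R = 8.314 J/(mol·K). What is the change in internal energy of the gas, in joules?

P₁ = nRT₁/V₁ = 2.43×8.314×601/4.10 = 2960 kPa.
Isochoric: V stays 4.10 L; P/T = const ⇒ T₂ = 449 K, P₂ = 2210 kPa.
For an ideal gas ΔU = nCvΔT with Cv = R/(γ−1) = 33.3 J/(mol·K).
ΔU = 2.43×33.3×(449−601) = -12300 J.

-12300 J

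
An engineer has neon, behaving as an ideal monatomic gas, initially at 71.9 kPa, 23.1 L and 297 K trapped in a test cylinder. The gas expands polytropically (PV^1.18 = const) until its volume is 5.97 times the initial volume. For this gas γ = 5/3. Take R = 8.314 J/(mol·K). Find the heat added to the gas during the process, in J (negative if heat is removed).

n = P₁V₁/(RT₁) = 71.9×23.1/(8.314×297) = 0.673 mol.
Polytropic n=1.18: T₂ = T₁(V₁/V₂)^(n−1) = 297×(0.168)^0.18 = 215 K; P₂ = P₁(V₁/V₂)^n = 8.73 kPa.
W = (P₁V₁−P₂V₂)/(n−1) = (71.9×23.1−8.73×138)/0.18 = 2540 J.
ΔU = nCvΔT = 0.673×12.5×(215−297) = -685 J.
Q = ΔU + W = 1850 J.

1850 J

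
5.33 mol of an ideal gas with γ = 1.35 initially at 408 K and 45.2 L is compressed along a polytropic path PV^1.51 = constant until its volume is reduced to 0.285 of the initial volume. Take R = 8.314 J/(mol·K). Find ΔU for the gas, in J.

46300 J

P₁ = nRT₁/V₁ = 5.33×8.314×408/45.2 = 400 kPa.
Polytropic n=1.51: T₂ = T₁(V₁/V₂)^(n−1) = 408×(3.51)^0.51 = 774 K; P₂ = P₁(V₁/V₂)^n = 2660 kPa.
For an ideal gas ΔU = nCvΔT with Cv = R/(γ−1) = 23.8 J/(mol·K).
ΔU = 5.33×23.8×(774−408) = 46300 J.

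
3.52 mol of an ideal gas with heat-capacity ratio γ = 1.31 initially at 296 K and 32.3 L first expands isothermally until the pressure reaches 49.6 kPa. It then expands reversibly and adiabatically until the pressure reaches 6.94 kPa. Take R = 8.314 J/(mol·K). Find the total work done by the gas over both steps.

25000 J

P₁ = nRT₁/V₁ = 3.52×8.314×296/32.3 = 268 kPa.
Step 1 — Isothermal: T stays 296 K; PV = const ⇒ V₂ = 175 L, P₂ = 49.6 kPa.
ΔU = 0 (ideal gas, T constant).
W = nRT ln(V₂/V₁) = 3.52×8.314×296×ln(5.41) = 14600 J.
Q = ΔU + W = 14600 J.
State after step 1: P = 49.6 kPa, V = 175 L, T = 296 K.
Step 2 — Adiabatic: T₂/T₁ = (P₂/P₁)^((γ−1)/γ) ⇒ T₂ = 296×(0.140)^0.237 = 186 K; V₂ = 784 L.
ΔU = nCvΔT = 3.52×26.8×(186−296) = -10400 J.
Q = 0 for an adiabatic process, so W = −ΔU = 10400 J.
Net over both steps: W = 25000 J, Q = 14600 J, ΔU = -10400 J.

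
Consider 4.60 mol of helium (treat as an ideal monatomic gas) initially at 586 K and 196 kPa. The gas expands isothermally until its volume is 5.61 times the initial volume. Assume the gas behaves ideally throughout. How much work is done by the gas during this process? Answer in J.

V₁ = nRT₁/P₁ = 4.60×8.314×586/196 = 114 L.
Isothermal: T stays 586 K; PV = const ⇒ V₂ = 641 L, P₂ = 34.9 kPa.
W = nRT ln(V₂/V₁) = 4.60×8.314×586×ln(5.61) = 38600 J.

38600 J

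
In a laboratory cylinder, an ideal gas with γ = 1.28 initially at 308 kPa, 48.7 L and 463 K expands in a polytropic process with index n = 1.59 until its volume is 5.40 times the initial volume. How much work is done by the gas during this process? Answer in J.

16000 J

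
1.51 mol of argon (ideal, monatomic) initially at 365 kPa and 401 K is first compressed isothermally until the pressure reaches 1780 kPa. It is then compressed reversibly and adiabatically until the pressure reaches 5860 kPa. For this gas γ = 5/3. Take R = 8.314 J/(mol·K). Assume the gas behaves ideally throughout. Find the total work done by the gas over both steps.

-12600 J

V₁ = nRT₁/P₁ = 1.51×8.314×401/365 = 13.8 L.
Step 1 — Isothermal: T stays 401 K; PV = const ⇒ V₂ = 2.83 L, P₂ = 1780 kPa.
ΔU = 0 (ideal gas, T constant).
W = nRT ln(V₂/V₁) = 1.51×8.314×401×ln(0.205) = -7980 J.
Q = ΔU + W = -7980 J.
State after step 1: P = 1780 kPa, V = 2.83 L, T = 401 K.
Step 2 — Adiabatic: T₂/T₁ = (P₂/P₁)^((γ−1)/γ) ⇒ T₂ = 401×(3.29)^0.400 = 646 K; V₂ = 1.38 L.
ΔU = nCvΔT = 1.51×12.5×(646−401) = 4610 J.
Q = 0 for an adiabatic process, so W = −ΔU = -4610 J.
Net over both steps: W = -12600 J, Q = -7980 J, ΔU = 4610 J.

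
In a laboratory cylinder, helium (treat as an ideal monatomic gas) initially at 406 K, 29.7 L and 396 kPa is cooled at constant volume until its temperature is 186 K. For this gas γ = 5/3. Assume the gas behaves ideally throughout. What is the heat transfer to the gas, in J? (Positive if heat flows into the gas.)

n = P₁V₁/(RT₁) = 396×29.7/(8.314×406) = 3.48 mol.
Isochoric: V stays 29.7 L; P/T = const ⇒ T₂ = 186 K, P₂ = 181 kPa.
W = 0 (no volume change).
ΔU = nCvΔT = 3.48×12.5×(186−406) = -9560 J.
Q = ΔU = -9560 J.

-9560 J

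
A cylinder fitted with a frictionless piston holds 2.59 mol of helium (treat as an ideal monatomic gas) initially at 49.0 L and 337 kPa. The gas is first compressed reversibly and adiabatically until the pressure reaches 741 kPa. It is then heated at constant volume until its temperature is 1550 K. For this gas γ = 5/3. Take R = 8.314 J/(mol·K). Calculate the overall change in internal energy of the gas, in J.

T₁ = P₁V₁/(nR) = 337×49.0/(2.59×8.314) = 767 K.
Step 1 — Adiabatic: T₂/T₁ = (P₂/P₁)^((γ−1)/γ) ⇒ T₂ = 767×(2.20)^0.400 = 1050 K; V₂ = 30.5 L.
ΔU = nCvΔT = 2.59×12.5×(1050−767) = 9180 J.
Q = 0 for an adiabatic process, so W = −ΔU = -9180 J.
State after step 1: P = 741 kPa, V = 30.5 L, T = 1050 K.
Step 2 — Isochoric: V stays 30.5 L; P/T = const ⇒ T₂ = 1550 K, P₂ = 1090 kPa.
W = 0 (no volume change).
ΔU = nCvΔT = 2.59×12.5×(1550−1050) = 16100 J.
Q = ΔU = 16100 J.
Net over both steps: W = -9180 J, Q = 16100 J, ΔU = 25300 J.

25300 J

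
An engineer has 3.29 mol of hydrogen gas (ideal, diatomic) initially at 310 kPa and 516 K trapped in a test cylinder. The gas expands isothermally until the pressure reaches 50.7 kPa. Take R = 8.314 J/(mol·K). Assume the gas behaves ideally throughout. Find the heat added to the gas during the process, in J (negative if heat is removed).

V₁ = nRT₁/P₁ = 3.29×8.314×516/310 = 45.5 L.
Isothermal: T stays 516 K; PV = const ⇒ V₂ = 278 L, P₂ = 50.7 kPa.
ΔU = 0 (ideal gas, T constant).
W = nRT ln(V₂/V₁) = 3.29×8.314×516×ln(6.11) = 25600 J.
Q = ΔU + W = 25600 J.

25600 J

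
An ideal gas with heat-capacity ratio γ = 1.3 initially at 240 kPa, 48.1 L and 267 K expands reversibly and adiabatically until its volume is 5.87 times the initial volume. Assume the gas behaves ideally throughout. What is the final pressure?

Adiabatic: TV^(γ−1) = const ⇒ T₂ = 267×(0.170)^0.300 = 157 K; PV^γ = const ⇒ P₂ = 24.0 kPa.

24.0 kPa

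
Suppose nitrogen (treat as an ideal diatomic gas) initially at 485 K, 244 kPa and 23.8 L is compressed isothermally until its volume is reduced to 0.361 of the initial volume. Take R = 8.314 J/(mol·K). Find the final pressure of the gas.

Isothermal: T stays 485 K; PV = const ⇒ V₂ = 8.59 L, P₂ = 676 kPa.

676 kPa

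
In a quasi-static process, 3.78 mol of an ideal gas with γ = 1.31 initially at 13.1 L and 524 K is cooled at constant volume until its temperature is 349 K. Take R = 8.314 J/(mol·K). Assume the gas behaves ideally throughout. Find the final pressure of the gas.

P₁ = nRT₁/V₁ = 3.78×8.314×524/13.1 = 1260 kPa.
Isochoric: V stays 13.1 L; P/T = const ⇒ T₂ = 349 K, P₂ = 837 kPa.

837 kPa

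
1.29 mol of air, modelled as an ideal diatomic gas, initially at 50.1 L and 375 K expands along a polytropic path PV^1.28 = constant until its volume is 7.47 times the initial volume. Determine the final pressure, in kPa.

6.12 kPa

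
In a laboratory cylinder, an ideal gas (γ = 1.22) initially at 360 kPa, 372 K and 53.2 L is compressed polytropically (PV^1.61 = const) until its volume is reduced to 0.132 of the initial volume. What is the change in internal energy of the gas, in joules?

n = P₁V₁/(RT₁) = 360×53.2/(8.314×372) = 6.19 mol.
Polytropic n=1.61: T₂ = T₁(V₁/V₂)^(n−1) = 372×(7.58)^0.61 = 1280 K; P₂ = P₁(V₁/V₂)^n = 9380 kPa.
For an ideal gas ΔU = nCvΔT with Cv = R/(γ−1) = 37.8 J/(mol·K).
ΔU = 6.19×37.8×(1280−372) = 212000 J.

212000 J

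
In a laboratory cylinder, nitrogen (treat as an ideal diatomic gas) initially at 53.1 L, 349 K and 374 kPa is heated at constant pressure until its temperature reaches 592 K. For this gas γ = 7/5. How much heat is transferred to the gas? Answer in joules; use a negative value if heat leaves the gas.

n = P₁V₁/(RT₁) = 374×53.1/(8.314×349) = 6.84 mol.
Isobaric: P stays 374 kPa; V/T = const ⇒ T₂ = 592 K, V₂ = 90.1 L.
W = PΔV = 374×(90.1−53.1) kPa·L = 13800 J.
ΔU = nCvΔT = 6.84×20.8×(592−349) = 34600 J.
Q = ΔU + W = nCpΔT = 48400 J.

48400 J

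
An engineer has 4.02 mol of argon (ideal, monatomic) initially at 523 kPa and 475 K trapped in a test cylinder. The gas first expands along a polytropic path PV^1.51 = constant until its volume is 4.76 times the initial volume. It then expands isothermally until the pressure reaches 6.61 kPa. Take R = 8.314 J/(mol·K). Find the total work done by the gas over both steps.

31500 J

V₁ = nRT₁/P₁ = 4.02×8.314×475/523 = 30.4 L.
Step 1 — Polytropic n=1.51: T₂ = T₁(V₁/V₂)^(n−1) = 475×(0.210)^0.51 = 214 K; P₂ = P₁(V₁/V₂)^n = 49.6 kPa.
W = (P₁V₁−P₂V₂)/(n−1) = (523×30.4−49.6×144)/0.51 = 17100 J.
ΔU = nCvΔT = 4.02×12.5×(214−475) = -13100 J.
Q = ΔU + W = 4010 J.
State after step 1: P = 49.6 kPa, V = 144 L, T = 214 K.
Step 2 — Isothermal: T stays 214 K; PV = const ⇒ V₂ = 1080 L, P₂ = 6.61 kPa.
ΔU = 0 (ideal gas, T constant).
W = nRT ln(V₂/V₁) = 4.02×8.314×214×ln(7.50) = 14400 J.
Q = ΔU + W = 14400 J.
Net over both steps: W = 31500 J, Q = 18400 J, ΔU = -13100 J.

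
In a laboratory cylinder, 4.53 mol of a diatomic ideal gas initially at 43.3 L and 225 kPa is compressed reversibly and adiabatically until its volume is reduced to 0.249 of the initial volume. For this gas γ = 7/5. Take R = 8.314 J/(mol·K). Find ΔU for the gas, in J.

18100 J

T₁ = P₁V₁/(nR) = 225×43.3/(4.53×8.314) = 259 K.
Adiabatic: TV^(γ−1) = const ⇒ T₂ = 259×(4.02)^0.400 = 451 K; PV^γ = const ⇒ P₂ = 1580 kPa.
For an ideal gas ΔU = nCvΔT with Cv = (5/2)R = 20.8 J/(mol·K).
ΔU = 4.53×20.8×(451−259) = 18100 J.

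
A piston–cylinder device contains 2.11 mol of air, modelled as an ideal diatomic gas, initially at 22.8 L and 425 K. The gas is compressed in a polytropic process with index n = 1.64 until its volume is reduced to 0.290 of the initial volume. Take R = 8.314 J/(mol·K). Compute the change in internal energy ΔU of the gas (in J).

22500 J

P₁ = nRT₁/V₁ = 2.11×8.314×425/22.8 = 327 kPa.
Polytropic n=1.64: T₂ = T₁(V₁/V₂)^(n−1) = 425×(3.45)^0.64 = 939 K; P₂ = P₁(V₁/V₂)^n = 2490 kPa.
For an ideal gas ΔU = nCvΔT with Cv = (5/2)R = 20.8 J/(mol·K).
ΔU = 2.11×20.8×(939−425) = 22500 J.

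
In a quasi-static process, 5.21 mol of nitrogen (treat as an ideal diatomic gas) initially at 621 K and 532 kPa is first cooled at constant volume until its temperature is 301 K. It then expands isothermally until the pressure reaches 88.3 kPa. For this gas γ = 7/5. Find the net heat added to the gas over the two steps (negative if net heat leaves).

V₁ = nRT₁/P₁ = 5.21×8.314×621/532 = 50.6 L.
Step 1 — Isochoric: V stays 50.6 L; P/T = const ⇒ T₂ = 301 K, P₂ = 258 kPa.
W = 0 (no volume change).
ΔU = nCvΔT = 5.21×20.8×(301−621) = -34700 J.
Q = ΔU = -34700 J.
State after step 1: P = 258 kPa, V = 50.6 L, T = 301 K.
Step 2 — Isothermal: T stays 301 K; PV = const ⇒ V₂ = 148 L, P₂ = 88.3 kPa.
ΔU = 0 (ideal gas, T constant).
W = nRT ln(V₂/V₁) = 5.21×8.314×301×ln(2.92) = 14000 J.
Q = ΔU + W = 14000 J.
Net over both steps: W = 14000 J, Q = -20700 J, ΔU = -34700 J.

-20700 J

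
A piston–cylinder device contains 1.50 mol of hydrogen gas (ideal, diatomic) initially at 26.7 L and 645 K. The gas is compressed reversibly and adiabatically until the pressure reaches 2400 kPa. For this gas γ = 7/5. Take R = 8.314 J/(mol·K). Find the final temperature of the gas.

1170 K

P₁ = nRT₁/V₁ = 1.50×8.314×645/26.7 = 301 kPa.
Adiabatic: T₂/T₁ = (P₂/P₁)^((γ−1)/γ) ⇒ T₂ = 645×(7.97)^0.286 = 1170 K; V₂ = 6.06 L.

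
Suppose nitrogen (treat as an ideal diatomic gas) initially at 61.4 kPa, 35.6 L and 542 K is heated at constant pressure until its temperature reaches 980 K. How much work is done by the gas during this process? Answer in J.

n = P₁V₁/(RT₁) = 61.4×35.6/(8.314×542) = 0.485 mol.
Isobaric: P stays 61.4 kPa; V/T = const ⇒ T₂ = 980 K, V₂ = 64.4 L.
W = PΔV = 61.4×(64.4−35.6) kPa·L = 1770 J.

1770 J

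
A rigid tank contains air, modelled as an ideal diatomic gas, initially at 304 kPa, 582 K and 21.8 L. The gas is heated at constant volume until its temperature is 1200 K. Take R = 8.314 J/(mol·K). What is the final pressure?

Isochoric: V stays 21.8 L; P/T = const ⇒ T₂ = 1200 K, P₂ = 627 kPa.

627 kPa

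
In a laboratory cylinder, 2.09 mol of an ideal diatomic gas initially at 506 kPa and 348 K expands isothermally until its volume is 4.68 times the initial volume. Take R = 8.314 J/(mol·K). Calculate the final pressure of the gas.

V₁ = nRT₁/P₁ = 2.09×8.314×348/506 = 12.0 L.
Isothermal: T stays 348 K; PV = const ⇒ V₂ = 55.9 L, P₂ = 108 kPa.

108 kPa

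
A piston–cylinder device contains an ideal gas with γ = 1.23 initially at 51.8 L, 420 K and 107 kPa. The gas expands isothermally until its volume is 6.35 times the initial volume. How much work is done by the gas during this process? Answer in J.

10200 J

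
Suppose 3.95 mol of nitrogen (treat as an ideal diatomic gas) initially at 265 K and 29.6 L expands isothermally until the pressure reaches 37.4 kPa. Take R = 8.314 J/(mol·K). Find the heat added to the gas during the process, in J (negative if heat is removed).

17900 J

P₁ = nRT₁/V₁ = 3.95×8.314×265/29.6 = 294 kPa.
Isothermal: T stays 265 K; PV = const ⇒ V₂ = 233 L, P₂ = 37.4 kPa.
ΔU = 0 (ideal gas, T constant).
W = nRT ln(V₂/V₁) = 3.95×8.314×265×ln(7.86) = 17900 J.
Q = ΔU + W = 17900 J.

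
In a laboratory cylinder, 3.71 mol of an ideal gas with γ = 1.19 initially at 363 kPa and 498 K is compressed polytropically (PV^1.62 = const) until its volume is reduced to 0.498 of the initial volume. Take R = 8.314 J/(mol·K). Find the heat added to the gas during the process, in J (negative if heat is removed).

V₁ = nRT₁/P₁ = 3.71×8.314×498/363 = 42.3 L.
Polytropic n=1.62: T₂ = T₁(V₁/V₂)^(n−1) = 498×(2.01)^0.62 = 767 K; P₂ = P₁(V₁/V₂)^n = 1120 kPa.
W = (P₁V₁−P₂V₂)/(n−1) = (363×42.3−1120×21.1)/0.62 = -13400 J.
ΔU = nCvΔT = 3.71×43.8×(767−498) = 43700 J.
Q = ΔU + W = 30300 J.

30300 J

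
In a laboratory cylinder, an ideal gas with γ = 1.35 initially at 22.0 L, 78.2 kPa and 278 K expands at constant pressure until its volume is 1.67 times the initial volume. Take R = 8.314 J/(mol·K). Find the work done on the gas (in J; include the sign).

-1150 J

n = P₁V₁/(RT₁) = 78.2×22.0/(8.314×278) = 0.744 mol.
Isobaric: P stays 78.2 kPa; V/T = const ⇒ T₂ = 464 K, V₂ = 36.7 L.
W = PΔV = 78.2×(36.7−22.0) kPa·L = 1150 J.
Work done on the gas = −W_by = -1150 J.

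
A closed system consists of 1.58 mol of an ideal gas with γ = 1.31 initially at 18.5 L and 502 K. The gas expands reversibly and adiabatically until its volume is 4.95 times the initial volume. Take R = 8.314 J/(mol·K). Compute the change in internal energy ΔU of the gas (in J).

-8320 J

P₁ = nRT₁/V₁ = 1.58×8.314×502/18.5 = 356 kPa.
Adiabatic: TV^(γ−1) = const ⇒ T₂ = 502×(0.202)^0.310 = 306 K; PV^γ = const ⇒ P₂ = 43.9 kPa.
For an ideal gas ΔU = nCvΔT with Cv = R/(γ−1) = 26.8 J/(mol·K).
ΔU = 1.58×26.8×(306−502) = -8320 J.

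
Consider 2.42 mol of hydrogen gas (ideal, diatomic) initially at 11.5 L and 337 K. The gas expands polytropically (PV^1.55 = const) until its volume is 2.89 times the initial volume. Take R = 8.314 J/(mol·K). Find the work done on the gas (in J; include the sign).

-5450 J

P₁ = nRT₁/V₁ = 2.42×8.314×337/11.5 = 590 kPa.
Polytropic n=1.55: T₂ = T₁(V₁/V₂)^(n−1) = 337×(0.346)^0.55 = 188 K; P₂ = P₁(V₁/V₂)^n = 114 kPa.
W = (P₁V₁−P₂V₂)/(n−1) = (590×11.5−114×33.2)/0.55 = 5450 J.
Work done on the gas = −W_by = -5450 J.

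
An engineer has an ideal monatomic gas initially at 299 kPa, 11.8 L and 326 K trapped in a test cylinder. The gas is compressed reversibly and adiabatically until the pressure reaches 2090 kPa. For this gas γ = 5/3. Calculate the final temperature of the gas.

Adiabatic: T₂/T₁ = (P₂/P₁)^((γ−1)/γ) ⇒ T₂ = 326×(6.99)^0.400 = 710 K; V₂ = 3.67 L.

710 K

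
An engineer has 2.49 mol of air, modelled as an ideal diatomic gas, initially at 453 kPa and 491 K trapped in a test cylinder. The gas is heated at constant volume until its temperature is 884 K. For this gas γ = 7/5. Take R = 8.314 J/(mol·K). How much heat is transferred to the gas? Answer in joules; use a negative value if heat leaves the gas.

V₁ = nRT₁/P₁ = 2.49×8.314×491/453 = 22.4 L.
Isochoric: V stays 22.4 L; P/T = const ⇒ T₂ = 884 K, P₂ = 816 kPa.
W = 0 (no volume change).
ΔU = nCvΔT = 2.49×20.8×(884−491) = 20300 J.
Q = ΔU = 20300 J.

20300 J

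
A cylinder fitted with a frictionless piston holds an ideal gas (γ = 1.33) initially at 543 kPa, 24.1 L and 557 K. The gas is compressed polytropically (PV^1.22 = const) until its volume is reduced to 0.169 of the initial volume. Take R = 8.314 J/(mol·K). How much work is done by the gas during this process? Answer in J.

-28500 J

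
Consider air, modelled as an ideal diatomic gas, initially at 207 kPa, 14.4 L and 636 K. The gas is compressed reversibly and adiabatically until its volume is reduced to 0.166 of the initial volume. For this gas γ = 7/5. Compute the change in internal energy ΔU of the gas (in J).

n = P₁V₁/(RT₁) = 207×14.4/(8.314×636) = 0.564 mol.
Adiabatic: TV^(γ−1) = const ⇒ T₂ = 636×(6.02)^0.400 = 1300 K; PV^γ = const ⇒ P₂ = 2560 kPa.
For an ideal gas ΔU = nCvΔT with Cv = (5/2)R = 20.8 J/(mol·K).
ΔU = 0.564×20.8×(1300−636) = 7830 J.

7830 J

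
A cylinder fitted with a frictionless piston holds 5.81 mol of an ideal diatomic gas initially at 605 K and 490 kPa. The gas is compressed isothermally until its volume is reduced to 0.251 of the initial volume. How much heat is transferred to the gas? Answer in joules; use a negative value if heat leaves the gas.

-40400 J

V₁ = nRT₁/P₁ = 5.81×8.314×605/490 = 59.6 L.
Isothermal: T stays 605 K; PV = const ⇒ V₂ = 15.0 L, P₂ = 1950 kPa.
ΔU = 0 (ideal gas, T constant).
W = nRT ln(V₂/V₁) = 5.81×8.314×605×ln(0.251) = -40400 J.
Q = ΔU + W = -40400 J.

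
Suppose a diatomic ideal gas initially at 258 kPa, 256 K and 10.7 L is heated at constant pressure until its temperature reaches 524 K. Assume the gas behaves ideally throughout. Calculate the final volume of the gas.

21.9 L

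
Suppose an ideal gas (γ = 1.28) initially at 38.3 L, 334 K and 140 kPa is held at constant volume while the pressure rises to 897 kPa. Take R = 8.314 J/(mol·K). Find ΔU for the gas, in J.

104000 J

n = P₁V₁/(RT₁) = 140×38.3/(8.314×334) = 1.93 mol.
Isochoric: V stays 38.3 L; P/T = const ⇒ T₂ = 2140 K, P₂ = 897 kPa.
For an ideal gas ΔU = nCvΔT with Cv = R/(γ−1) = 29.7 J/(mol·K).
ΔU = 1.93×29.7×(2140−334) = 104000 J.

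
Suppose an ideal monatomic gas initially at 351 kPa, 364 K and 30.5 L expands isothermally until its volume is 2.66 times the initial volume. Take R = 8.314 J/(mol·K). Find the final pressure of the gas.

132 kPa

Isothermal: T stays 364 K; PV = const ⇒ V₂ = 81.1 L, P₂ = 132 kPa.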